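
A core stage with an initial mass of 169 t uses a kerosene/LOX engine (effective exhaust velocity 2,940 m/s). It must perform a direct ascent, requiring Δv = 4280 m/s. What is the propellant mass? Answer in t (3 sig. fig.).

Using Δv = v_e ln(m₀/m_f): m₀/m_f = exp(Δv / v_e) = exp(4280 / 2940.0) = exp(1.4558) = 4.2878.
m_f = 169 / 4.2878 = 39.4142 t, so propellant = m₀ − m_f = 169 − 39.4142 = 129.5858 t.

propellant mass ≈ 130 t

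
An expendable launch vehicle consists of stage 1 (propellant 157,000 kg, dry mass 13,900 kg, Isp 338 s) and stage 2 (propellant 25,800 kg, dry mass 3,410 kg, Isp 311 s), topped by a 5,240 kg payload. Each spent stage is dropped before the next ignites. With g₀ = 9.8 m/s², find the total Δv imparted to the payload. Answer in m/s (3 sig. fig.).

Ignition mass of stage 1 = 157,000+13,900 + 25,800+3,410 + 5,240 = 205,350 kg.
Stage 1: m₀ = 205,350 kg, m_f = 205,350 − 157,000 = 48,350 kg; Δv = 338×9.8×ln(4.247) = 3312.4×1.4462 ≈ 4791 m/s.
Stage 2: m₀ = 34,450 kg, m_f = 34,450 − 25,800 = 8,650 kg; Δv = 311×9.8×ln(3.983) = 3047.8×1.3819 ≈ 4212 m/s.
Total Δv = 4791 + 4212 = 9003 m/s.

Δv ≈ 9000 m/s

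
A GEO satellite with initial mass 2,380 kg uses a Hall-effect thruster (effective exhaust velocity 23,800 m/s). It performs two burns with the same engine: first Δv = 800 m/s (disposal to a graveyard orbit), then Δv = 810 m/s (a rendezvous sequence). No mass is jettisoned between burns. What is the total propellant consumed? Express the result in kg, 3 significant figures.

total propellant consumed ≈ 156 kg

After the first burn: m = 2380 × exp(−800/23800.0) = 2380 × 0.96695 = 2,301.34 kg.
After the second burn: m = 2,301.34 × exp(−810/23800.0) = 2,301.34 × 0.96654 = 2,224.34 kg.
Total propellant = m₀ − m_final = 2380 − 2,224.34 = 155.66 kg.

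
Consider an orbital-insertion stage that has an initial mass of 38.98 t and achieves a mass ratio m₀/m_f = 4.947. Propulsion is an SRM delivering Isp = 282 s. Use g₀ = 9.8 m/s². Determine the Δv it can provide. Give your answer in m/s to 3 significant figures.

Δv ≈ 4420 m/s

v_e = Isp · g₀ = 282 × 9.8 = 2763.6 m/s.
Δv = v_e · ln(4.947) = 2763.6 × 1.5988 ≈ 4418.4 m/s.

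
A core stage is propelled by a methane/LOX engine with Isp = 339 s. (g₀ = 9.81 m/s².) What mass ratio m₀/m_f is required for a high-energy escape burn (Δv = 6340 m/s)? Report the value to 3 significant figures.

mass ratio ≈ 6.73

v_e = Isp · g₀ = 339 × 9.81 = 3325.6 m/s.
Rocket equation: m₀/m_f = exp(Δv / v_e) = exp(6340 / 3325.6) = exp(1.9064) = 6.7290.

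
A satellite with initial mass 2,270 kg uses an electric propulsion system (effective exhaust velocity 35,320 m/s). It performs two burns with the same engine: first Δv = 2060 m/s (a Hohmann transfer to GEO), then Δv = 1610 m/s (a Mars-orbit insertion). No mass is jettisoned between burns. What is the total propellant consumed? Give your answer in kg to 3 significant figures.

total propellant consumed ≈ 224 kg

After the first burn: m = 2270 × exp(−2060/35320.0) = 2270 × 0.94334 = 2,141.38 kg.
After the second burn: m = 2,141.38 × exp(−1610/35320.0) = 2,141.38 × 0.95544 = 2,045.96 kg.
Total propellant = m₀ − m_final = 2270 − 2,045.96 = 224.04 kg.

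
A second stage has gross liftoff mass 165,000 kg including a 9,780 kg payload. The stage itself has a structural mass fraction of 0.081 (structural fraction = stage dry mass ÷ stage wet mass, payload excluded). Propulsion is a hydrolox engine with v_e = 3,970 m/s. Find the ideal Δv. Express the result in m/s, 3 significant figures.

Δv ≈ 7940 m/s

Stage wet mass = m₀ − payload = 165,000 − 9,780 = 155,220 kg.
Stage dry mass = ε × stage wet mass = 0.081 × 155,220 = 12,572.8 kg.
Burnout mass m_f = stage dry + payload = 12,572.8 + 9,780 = 22,352.8 kg.
Δv = v_e · ln(165,000/22,352.8) = 3970.0 × ln(7.382) = 3970.0 × 1.9990 ≈ 7936 m/s.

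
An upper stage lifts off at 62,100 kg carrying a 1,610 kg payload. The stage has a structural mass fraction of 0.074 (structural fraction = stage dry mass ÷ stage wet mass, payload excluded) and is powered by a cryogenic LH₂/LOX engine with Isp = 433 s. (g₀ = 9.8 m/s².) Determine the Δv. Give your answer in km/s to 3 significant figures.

Δv ≈ 9.86 km/s

Stage wet mass = m₀ − payload = 62,100 − 1,610 = 60,490 kg.
Stage dry mass = ε × stage wet mass = 0.074 × 60,490 = 4,476.26 kg.
Burnout mass m_f = stage dry + payload = 4,476.26 + 1,610 = 6,086.26 kg.
v_e = Isp · g₀ = 433 × 9.8 = 4243.4 m/s.
Δv = v_e · ln(62,100/6,086.26) = 4243.4 × ln(10.2) = 4243.4 × 2.3227 ≈ 9856 m/s.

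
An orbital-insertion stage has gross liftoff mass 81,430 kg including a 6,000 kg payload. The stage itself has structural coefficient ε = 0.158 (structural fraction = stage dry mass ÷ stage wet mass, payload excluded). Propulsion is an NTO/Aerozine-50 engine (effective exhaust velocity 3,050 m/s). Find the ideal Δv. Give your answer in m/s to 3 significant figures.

Δv ≈ 4620 m/s

Stage wet mass = m₀ − payload = 81,430 − 6,000 = 75,430 kg.
Stage dry mass = ε × stage wet mass = 0.158 × 75,430 = 11,917.9 kg.
Burnout mass m_f = stage dry + payload = 11,917.9 + 6,000 = 17,917.9 kg.
Using Δv = v_e ln(m₀/m_f): Δv = v_e · ln(81,430/17,917.9) = 3050.0 × ln(4.545) = 3050.0 × 1.5139 ≈ 4618 m/s.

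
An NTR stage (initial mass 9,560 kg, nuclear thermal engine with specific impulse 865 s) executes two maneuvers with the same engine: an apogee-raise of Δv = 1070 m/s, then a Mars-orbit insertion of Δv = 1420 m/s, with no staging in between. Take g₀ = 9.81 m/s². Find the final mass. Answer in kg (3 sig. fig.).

final mass ≈ 7130 kg

v_e = Isp · g₀ = 865 × 9.81 = 8485.6 m/s.
After the first burn: m = 9560 × exp(−1070/8485.6) = 9560 × 0.88153 = 8,427.43 kg.
After the second burn: m = 8,427.43 × exp(−1420/8485.6) = 8,427.43 × 0.84591 = 7,128.85 kg.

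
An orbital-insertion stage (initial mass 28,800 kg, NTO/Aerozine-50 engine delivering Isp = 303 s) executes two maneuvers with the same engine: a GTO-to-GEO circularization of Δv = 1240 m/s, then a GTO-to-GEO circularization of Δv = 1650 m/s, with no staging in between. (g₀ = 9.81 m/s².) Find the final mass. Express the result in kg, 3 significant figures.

final mass ≈ 10900 kg

v_e = Isp · g₀ = 303 × 9.81 = 2972.4 m/s.
After the first burn: m = 28800 × exp(−1240/2972.4) = 28800 × 0.65891 = 18,976.6 kg.
After the second burn: m = 18,976.6 × exp(−1650/2972.4) = 18,976.6 × 0.57401 = 10,892.8 kg.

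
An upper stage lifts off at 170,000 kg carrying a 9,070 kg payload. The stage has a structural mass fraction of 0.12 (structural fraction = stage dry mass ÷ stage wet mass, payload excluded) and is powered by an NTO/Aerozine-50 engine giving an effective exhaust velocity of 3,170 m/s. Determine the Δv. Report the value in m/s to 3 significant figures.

Δv ≈ 5670 m/s

Stage wet mass = m₀ − payload = 170,000 − 9,070 = 160,930 kg.
Stage dry mass = ε × stage wet mass = 0.12 × 160,930 = 19,311.6 kg.
Burnout mass m_f = stage dry + payload = 19,311.6 + 9,070 = 28,381.6 kg.
From the ideal rocket equation, Δv = v_e · ln(170,000/28,381.6) = 3170.0 × ln(5.99) = 3170.0 × 1.7901 ≈ 5674 m/s.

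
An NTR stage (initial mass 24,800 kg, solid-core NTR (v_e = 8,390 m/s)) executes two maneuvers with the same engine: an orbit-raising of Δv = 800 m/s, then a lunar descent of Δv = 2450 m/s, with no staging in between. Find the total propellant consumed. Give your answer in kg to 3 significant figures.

total propellant consumed ≈ 7960 kg

After the first burn: m = 24800 × exp(−800/8390.0) = 24800 × 0.90905 = 22,544.4 kg.
After the second burn: m = 22,544.4 × exp(−2450/8390.0) = 22,544.4 × 0.74676 = 16,835.3 kg.
Total propellant = m₀ − m_final = 24800 − 16,835.3 = 7,964.7 kg.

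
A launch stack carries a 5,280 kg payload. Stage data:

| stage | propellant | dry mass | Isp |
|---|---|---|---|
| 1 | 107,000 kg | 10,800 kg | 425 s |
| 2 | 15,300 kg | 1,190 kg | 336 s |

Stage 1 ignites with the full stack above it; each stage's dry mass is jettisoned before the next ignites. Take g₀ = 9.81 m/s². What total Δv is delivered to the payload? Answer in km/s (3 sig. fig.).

Ignition mass of stage 1 = 107,000+10,800 + 15,300+1,190 + 5,280 = 139,570 kg.
Stage 1: m₀ = 139,570 kg, m_f = 139,570 − 107,000 = 32,570 kg; Δv = 425×9.81×ln(4.285) = 4169.2×1.4552 ≈ 6067 m/s.
Stage 2: m₀ = 21,770 kg, m_f = 21,770 − 15,300 = 6,470 kg; Δv = 336×9.81×ln(3.365) = 3296.2×1.2134 ≈ 3999 m/s.
Total Δv = 6067 + 3999 = 10066 m/s.

Δv ≈ 10.1 km/s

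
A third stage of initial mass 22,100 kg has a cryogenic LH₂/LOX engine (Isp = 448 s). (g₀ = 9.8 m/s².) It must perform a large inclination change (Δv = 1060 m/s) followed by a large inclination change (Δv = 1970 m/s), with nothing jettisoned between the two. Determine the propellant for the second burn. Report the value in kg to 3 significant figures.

v_e = Isp · g₀ = 448 × 9.8 = 4390.4 m/s.
After the first burn: m = 22100 × exp(−1060/4390.4) = 22100 × 0.78550 = 17,359.6 kg.
After the second burn: m = 17,359.6 × exp(−1970/4390.4) = 17,359.6 × 0.63845 = 11,083.2 kg.
Second-burn propellant = 17,359.6 − 11,083.2 = 6,276.4 kg.

propellant for the second burn ≈ 6280 kg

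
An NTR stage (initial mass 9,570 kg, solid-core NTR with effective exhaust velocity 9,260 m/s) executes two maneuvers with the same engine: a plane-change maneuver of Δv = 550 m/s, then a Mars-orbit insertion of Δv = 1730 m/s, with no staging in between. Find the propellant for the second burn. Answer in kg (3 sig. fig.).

propellant for the second burn ≈ 1540 kg

After the first burn: m = 9570 × exp(−550/9260.0) = 9570 × 0.94233 = 9,018.1 kg.
After the second burn: m = 9,018.1 × exp(−1730/9260.0) = 9,018.1 × 0.82959 = 7,481.33 kg.
Second-burn propellant = 9,018.1 − 7,481.33 = 1,536.77 kg.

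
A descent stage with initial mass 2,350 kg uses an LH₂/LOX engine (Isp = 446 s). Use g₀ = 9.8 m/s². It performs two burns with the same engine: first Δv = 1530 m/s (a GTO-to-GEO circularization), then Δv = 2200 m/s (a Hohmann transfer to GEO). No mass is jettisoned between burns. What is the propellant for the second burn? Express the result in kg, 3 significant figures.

v_e = Isp · g₀ = 446 × 9.8 = 4370.8 m/s.
After the first burn: m = 2350 × exp(−1530/4370.8) = 2350 × 0.70465 = 1,655.93 kg.
After the second burn: m = 1,655.93 × exp(−2200/4370.8) = 1,655.93 × 0.60451 = 1,001.03 kg.
Second-burn propellant = 1,655.93 − 1,001.03 = 654.9 kg.

propellant for the second burn ≈ 655 kg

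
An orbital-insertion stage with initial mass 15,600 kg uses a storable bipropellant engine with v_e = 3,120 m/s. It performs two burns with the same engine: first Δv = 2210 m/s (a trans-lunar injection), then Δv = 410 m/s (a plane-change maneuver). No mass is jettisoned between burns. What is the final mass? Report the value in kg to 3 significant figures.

final mass ≈ 6740 kg

After the first burn: m = 15600 × exp(−2210/3120.0) = 15600 × 0.49246 = 7,682.38 kg.
After the second burn: m = 7,682.38 × exp(−410/3120.0) = 7,682.38 × 0.87686 = 6,736.37 kg.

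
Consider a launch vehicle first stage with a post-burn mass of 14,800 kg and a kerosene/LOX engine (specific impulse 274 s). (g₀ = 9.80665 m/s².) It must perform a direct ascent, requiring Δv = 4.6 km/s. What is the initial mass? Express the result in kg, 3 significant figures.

initial mass ≈ 82000 kg

v_e = Isp · g₀ = 274 × 9.80665 = 2687.0 m/s.
m₀/m_f = exp(Δv / v_e) = exp(4600 / 2687.0) = exp(1.7119) = 5.5397.
m₀ = m_f × 5.5397 = 14,800 × 5.5397 = 81,987.6 kg.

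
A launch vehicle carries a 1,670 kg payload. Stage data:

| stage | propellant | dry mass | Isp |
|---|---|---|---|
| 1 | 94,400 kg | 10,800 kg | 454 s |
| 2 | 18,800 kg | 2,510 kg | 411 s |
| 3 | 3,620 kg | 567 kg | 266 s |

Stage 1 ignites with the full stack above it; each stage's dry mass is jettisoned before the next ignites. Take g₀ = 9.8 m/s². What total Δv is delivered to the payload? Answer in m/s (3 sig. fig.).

Ignition mass of stage 1 = 94,400+10,800 + 18,800+2,510 + 3,620+567 + 1,670 = 132,367 kg.
Stage 1: m₀ = 132,367 kg, m_f = 132,367 − 94,400 = 37,967 kg; Δv = 454×9.8×ln(3.486) = 4449.2×1.2489 ≈ 5556 m/s.
Stage 2: m₀ = 27,167 kg, m_f = 27,167 − 18,800 = 8,367 kg; Δv = 411×9.8×ln(3.247) = 4027.8×1.1777 ≈ 4744 m/s.
Stage 3: m₀ = 5,857 kg, m_f = 5,857 − 3,620 = 2,237 kg; Δv = 266×9.8×ln(2.618) = 2606.8×0.9625 ≈ 2509 m/s.
Total Δv = 5556 + 4744 + 2509 = 12809 m/s.

Δv ≈ 12800 m/s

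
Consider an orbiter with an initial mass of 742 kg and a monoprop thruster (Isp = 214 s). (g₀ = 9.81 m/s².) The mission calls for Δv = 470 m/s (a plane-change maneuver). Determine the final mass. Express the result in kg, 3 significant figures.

final mass ≈ 593 kg

v_e = Isp · g₀ = 214 × 9.81 = 2099.3 m/s.
By the Tsiolkovsky rocket equation, m₀/m_f = exp(Δv / v_e) = exp(470 / 2099.3) = exp(0.2239) = 1.2509.
m_f = m₀ / 1.2509 = 742 / 1.2509 = 593.173 kg.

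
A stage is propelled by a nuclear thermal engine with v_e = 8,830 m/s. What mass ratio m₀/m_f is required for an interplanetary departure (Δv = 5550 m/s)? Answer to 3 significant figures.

mass ratio ≈ 1.87

Rocket equation: m₀/m_f = exp(Δv / v_e) = exp(5550 / 8830.0) = exp(0.6285) = 1.8749.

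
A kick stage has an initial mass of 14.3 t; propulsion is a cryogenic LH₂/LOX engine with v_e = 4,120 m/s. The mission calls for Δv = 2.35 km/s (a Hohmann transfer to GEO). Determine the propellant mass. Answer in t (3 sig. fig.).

By the Tsiolkovsky rocket equation, m₀/m_f = exp(Δv / v_e) = exp(2350 / 4120.0) = exp(0.5704) = 1.7690.
m_f = 14.3 / 1.7690 = 8.08366 t, so propellant = m₀ − m_f = 14.3 − 8.08366 = 6.21634 t.

propellant mass ≈ 6.22 t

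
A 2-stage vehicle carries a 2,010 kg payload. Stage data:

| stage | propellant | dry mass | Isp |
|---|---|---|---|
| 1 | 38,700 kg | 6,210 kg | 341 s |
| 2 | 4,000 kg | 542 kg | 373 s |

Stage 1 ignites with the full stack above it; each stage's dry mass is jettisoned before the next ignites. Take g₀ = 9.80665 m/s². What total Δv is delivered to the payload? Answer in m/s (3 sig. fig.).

Δv ≈ 8110 m/s

Ignition mass of stage 1 = 38,700+6,210 + 4,000+542 + 2,010 = 51,462 kg.
Stage 1: m₀ = 51,462 kg, m_f = 51,462 − 38,700 = 12,762 kg; Δv = 341×9.80665×ln(4.032) = 3344.1×1.3944 ≈ 4663 m/s.
Stage 2: m₀ = 6,552 kg, m_f = 6,552 − 4,000 = 2,552 kg; Δv = 373×9.80665×ln(2.567) = 3657.9×0.9429 ≈ 3449 m/s.
Total Δv = 4663 + 3449 = 8112 m/s.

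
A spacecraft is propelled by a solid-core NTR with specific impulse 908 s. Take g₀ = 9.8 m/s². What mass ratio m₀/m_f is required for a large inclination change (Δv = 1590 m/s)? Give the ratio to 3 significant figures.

v_e = Isp · g₀ = 908 × 9.8 = 8898.4 m/s.
By the Tsiolkovsky rocket equation, m₀/m_f = exp(Δv / v_e) = exp(1590 / 8898.4) = exp(0.1787) = 1.1956.

mass ratio ≈ 1.20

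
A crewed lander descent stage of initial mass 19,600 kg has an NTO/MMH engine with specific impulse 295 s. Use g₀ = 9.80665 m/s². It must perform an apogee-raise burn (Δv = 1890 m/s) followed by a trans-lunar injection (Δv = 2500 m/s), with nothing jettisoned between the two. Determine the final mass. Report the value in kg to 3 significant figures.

v_e = Isp · g₀ = 295 × 9.80665 = 2893.0 m/s.
After the first burn: m = 19600 × exp(−1890/2893.0) = 19600 × 0.52032 = 10,198.3 kg.
After the second burn: m = 10,198.3 × exp(−2500/2893.0) = 10,198.3 × 0.42140 = 4,297.56 kg.

final mass ≈ 4300 kg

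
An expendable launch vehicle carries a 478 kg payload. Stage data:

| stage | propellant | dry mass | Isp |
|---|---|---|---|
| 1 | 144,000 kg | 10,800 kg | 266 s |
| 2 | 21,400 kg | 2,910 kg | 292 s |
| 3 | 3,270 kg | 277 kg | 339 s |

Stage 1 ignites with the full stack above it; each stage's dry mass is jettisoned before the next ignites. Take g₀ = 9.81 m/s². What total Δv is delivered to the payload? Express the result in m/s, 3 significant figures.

Ignition mass of stage 1 = 144,000+10,800 + 21,400+2,910 + 3,270+277 + 478 = 183,135 kg.
Stage 1: m₀ = 183,135 kg, m_f = 183,135 − 144,000 = 39,135 kg; Δv = 266×9.81×ln(4.68) = 2609.5×1.5432 ≈ 4027 m/s.
Stage 2: m₀ = 28,335 kg, m_f = 28,335 − 21,400 = 6,935 kg; Δv = 292×9.81×ln(4.086) = 2864.5×1.4075 ≈ 4032 m/s.
Stage 3: m₀ = 4,025 kg, m_f = 4,025 − 3,270 = 755 kg; Δv = 339×9.81×ln(5.331) = 3325.6×1.6736 ≈ 5566 m/s.
Total Δv = 4027 + 4032 + 5566 = 13625 m/s.

Δv ≈ 13600 m/s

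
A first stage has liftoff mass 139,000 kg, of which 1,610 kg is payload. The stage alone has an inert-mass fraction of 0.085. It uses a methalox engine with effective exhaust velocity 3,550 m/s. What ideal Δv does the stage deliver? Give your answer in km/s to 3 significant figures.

Δv ≈ 8.33 km/s

Stage wet mass = m₀ − payload = 139,000 − 1,610 = 137,390 kg.
Stage dry mass = ε × stage wet mass = 0.085 × 137,390 = 11,678.2 kg.
Burnout mass m_f = stage dry + payload = 11,678.2 + 1,610 = 13,288.2 kg.
By the Tsiolkovsky rocket equation, Δv = v_e · ln(139,000/13,288.2) = 3550.0 × ln(10.46) = 3550.0 × 2.3476 ≈ 8334 m/s.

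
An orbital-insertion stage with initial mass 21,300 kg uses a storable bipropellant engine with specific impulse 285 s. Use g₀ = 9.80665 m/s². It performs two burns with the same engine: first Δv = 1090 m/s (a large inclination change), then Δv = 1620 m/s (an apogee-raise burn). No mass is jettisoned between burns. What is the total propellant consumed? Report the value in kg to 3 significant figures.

total propellant consumed ≈ 13200 kg

v_e = Isp · g₀ = 285 × 9.80665 = 2794.9 m/s.
After the first burn: m = 21300 × exp(−1090/2794.9) = 21300 × 0.67706 = 14,421.4 kg.
After the second burn: m = 14,421.4 × exp(−1620/2794.9) = 14,421.4 × 0.56011 = 8,077.57 kg.
Total propellant = m₀ − m_final = 21300 − 8,077.57 = 13,222.43 kg.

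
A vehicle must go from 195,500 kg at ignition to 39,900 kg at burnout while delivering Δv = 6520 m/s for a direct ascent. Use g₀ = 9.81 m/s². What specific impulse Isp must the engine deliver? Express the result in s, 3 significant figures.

ln(m₀/m_f) = ln(195500/39900) = ln(4.9) = 1.5892.
v_e = Δv / ln(m₀/m_f) = 6520 / 1.5892 = 4102.7 m/s.
Isp = v_e / g₀ = 4102.7 / 9.81 = 418.2 s.

Isp ≈ 418 s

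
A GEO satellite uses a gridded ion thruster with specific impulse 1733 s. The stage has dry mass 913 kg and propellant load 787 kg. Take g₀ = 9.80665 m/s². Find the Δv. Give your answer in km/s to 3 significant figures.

Δv ≈ 10.6 km/s

v_e = Isp · g₀ = 1733 × 9.80665 = 16994.9 m/s.
m₀ = m_dry + m_prop = 913 + 787 = 1,700 kg.
Δv = v_e · ln(m₀/m_f) = 16994.9 × ln(1.862) = 16994.9 × 0.6216 ≈ 10564.9 m/s.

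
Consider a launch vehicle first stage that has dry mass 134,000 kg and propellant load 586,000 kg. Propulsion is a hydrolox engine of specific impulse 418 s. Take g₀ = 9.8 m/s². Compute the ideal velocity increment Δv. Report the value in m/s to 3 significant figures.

v_e = Isp · g₀ = 418 × 9.8 = 4096.4 m/s.
m₀ = m_dry + m_prop = 134,000 + 586,000 = 720,000 kg.
Using Δv = v_e ln(m₀/m_f): Δv = v_e · ln(m₀/m_f) = 4096.4 × ln(5.373) = 4096.4 × 1.6814 ≈ 6887.7 m/s.

Δv ≈ 6890 m/s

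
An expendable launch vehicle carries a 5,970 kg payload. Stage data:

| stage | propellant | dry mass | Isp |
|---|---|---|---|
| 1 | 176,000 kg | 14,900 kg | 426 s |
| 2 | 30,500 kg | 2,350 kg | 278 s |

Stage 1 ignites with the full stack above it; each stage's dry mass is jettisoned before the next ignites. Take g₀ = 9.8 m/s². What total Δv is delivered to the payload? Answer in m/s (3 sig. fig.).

Ignition mass of stage 1 = 176,000+14,900 + 30,500+2,350 + 5,970 = 229,720 kg.
Stage 1: m₀ = 229,720 kg, m_f = 229,720 − 176,000 = 53,720 kg; Δv = 426×9.8×ln(4.276) = 4174.8×1.4531 ≈ 6066 m/s.
Stage 2: m₀ = 38,820 kg, m_f = 38,820 − 30,500 = 8,320 kg; Δv = 278×9.8×ln(4.666) = 2724.4×1.5403 ≈ 4196 m/s.
Total Δv = 6066 + 4196 = 10262 m/s.

Δv ≈ 10300 m/s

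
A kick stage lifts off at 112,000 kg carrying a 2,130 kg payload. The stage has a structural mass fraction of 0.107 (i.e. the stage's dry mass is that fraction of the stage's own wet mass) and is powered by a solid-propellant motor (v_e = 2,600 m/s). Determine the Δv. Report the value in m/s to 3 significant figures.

Stage wet mass = m₀ − payload = 112,000 − 2,130 = 109,870 kg.
Stage dry mass = ε × stage wet mass = 0.107 × 109,870 = 11,756.1 kg.
Burnout mass m_f = stage dry + payload = 11,756.1 + 2,130 = 13,886.1 kg.
Using Δv = v_e ln(m₀/m_f): Δv = v_e · ln(112,000/13,886.1) = 2600.0 × ln(8.066) = 2600.0 × 2.0876 ≈ 5428 m/s.

Δv ≈ 5430 m/s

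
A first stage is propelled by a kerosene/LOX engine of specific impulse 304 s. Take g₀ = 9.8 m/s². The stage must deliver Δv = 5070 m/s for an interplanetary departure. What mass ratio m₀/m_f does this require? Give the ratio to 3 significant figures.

mass ratio ≈ 5.48

v_e = Isp · g₀ = 304 × 9.8 = 2979.2 m/s.
m₀/m_f = exp(Δv / v_e) = exp(5070 / 2979.2) = exp(1.7018) = 5.4838.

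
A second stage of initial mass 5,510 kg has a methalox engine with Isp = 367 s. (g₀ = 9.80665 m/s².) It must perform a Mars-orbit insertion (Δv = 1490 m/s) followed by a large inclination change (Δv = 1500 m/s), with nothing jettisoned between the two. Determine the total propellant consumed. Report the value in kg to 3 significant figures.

total propellant consumed ≈ 3110 kg

v_e = Isp · g₀ = 367 × 9.80665 = 3599.0 m/s.
After the first burn: m = 5510 × exp(−1490/3599.0) = 5510 × 0.66100 = 3,642.11 kg.
After the second burn: m = 3,642.11 × exp(−1500/3599.0) = 3,642.11 × 0.65917 = 2,400.77 kg.
Total propellant = m₀ − m_final = 5510 − 2,400.77 = 3,109.23 kg.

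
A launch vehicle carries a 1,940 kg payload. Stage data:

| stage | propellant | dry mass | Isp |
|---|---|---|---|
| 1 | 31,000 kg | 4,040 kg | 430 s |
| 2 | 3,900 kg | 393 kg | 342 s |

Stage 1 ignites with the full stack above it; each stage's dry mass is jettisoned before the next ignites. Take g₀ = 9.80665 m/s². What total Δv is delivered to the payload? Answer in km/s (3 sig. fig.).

Ignition mass of stage 1 = 31,000+4,040 + 3,900+393 + 1,940 = 41,273 kg.
Stage 1: m₀ = 41,273 kg, m_f = 41,273 − 31,000 = 10,273 kg; Δv = 430×9.80665×ln(4.018) = 4216.9×1.3907 ≈ 5864 m/s.
Stage 2: m₀ = 6,233 kg, m_f = 6,233 − 3,900 = 2,333 kg; Δv = 342×9.80665×ln(2.672) = 3353.9×0.9827 ≈ 3296 m/s.
Total Δv = 5864 + 3296 = 9160 m/s.

Δv ≈ 9.16 km/s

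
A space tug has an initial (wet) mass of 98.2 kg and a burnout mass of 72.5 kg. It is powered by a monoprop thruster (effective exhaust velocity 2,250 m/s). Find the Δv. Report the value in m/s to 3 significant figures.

From the ideal rocket equation, Δv = v_e · ln(m₀/m_f) = 2250.0 × ln(1.354) = 2250.0 × 0.3034 ≈ 682.7 m/s.

Δv ≈ 683 m/s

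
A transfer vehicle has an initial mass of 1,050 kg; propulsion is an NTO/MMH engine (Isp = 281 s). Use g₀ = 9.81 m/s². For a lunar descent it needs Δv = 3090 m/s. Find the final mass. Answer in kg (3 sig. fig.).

final mass ≈ 342 kg

v_e = Isp · g₀ = 281 × 9.81 = 2756.6 m/s.
m₀/m_f = exp(Δv / v_e) = exp(3090 / 2756.6) = exp(1.1209) = 3.0677.
m_f = m₀ / 3.0677 = 1,050 / 3.0677 = 342.276 kg.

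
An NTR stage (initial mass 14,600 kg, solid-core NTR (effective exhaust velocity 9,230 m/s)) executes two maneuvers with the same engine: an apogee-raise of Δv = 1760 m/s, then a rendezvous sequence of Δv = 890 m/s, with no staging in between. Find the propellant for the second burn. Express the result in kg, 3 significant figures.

After the first burn: m = 14600 × exp(−1760/9230.0) = 14600 × 0.82639 = 12,065.3 kg.
After the second burn: m = 12,065.3 × exp(−890/9230.0) = 12,065.3 × 0.90808 = 10,956.3 kg.
Second-burn propellant = 12,065.3 − 10,956.3 = 1,109 kg.

propellant for the second burn ≈ 1110 kg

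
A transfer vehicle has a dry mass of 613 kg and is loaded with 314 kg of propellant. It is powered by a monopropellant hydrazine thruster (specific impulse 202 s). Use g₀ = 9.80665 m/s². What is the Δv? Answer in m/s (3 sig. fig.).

Δv ≈ 819 m/s

v_e = Isp · g₀ = 202 × 9.80665 = 1980.9 m/s.
m₀ = m_dry + m_prop = 613 + 314 = 927 kg.
From the ideal rocket equation, Δv = v_e · ln(m₀/m_f) = 1980.9 × ln(1.512) = 1980.9 × 0.4136 ≈ 819.3 m/s.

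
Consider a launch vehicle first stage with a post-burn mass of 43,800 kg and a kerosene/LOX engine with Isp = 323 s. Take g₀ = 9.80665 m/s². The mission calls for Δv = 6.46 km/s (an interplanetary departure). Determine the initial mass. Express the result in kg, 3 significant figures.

v_e = Isp · g₀ = 323 × 9.80665 = 3167.5 m/s.
m₀/m_f = exp(Δv / v_e) = exp(6460 / 3167.5) = exp(2.0394) = 7.6862.
m₀ = m_f × 7.6862 = 43,800 × 7.6862 = 336,656 kg.

initial mass ≈ 337000 kg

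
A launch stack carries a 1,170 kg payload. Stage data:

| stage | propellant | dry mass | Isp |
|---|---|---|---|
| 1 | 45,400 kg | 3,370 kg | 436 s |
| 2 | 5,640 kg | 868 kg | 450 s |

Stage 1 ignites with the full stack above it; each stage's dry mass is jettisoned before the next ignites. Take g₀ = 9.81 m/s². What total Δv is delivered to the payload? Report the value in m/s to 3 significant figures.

Ignition mass of stage 1 = 45,400+3,370 + 5,640+868 + 1,170 = 56,448 kg.
Stage 1: m₀ = 56,448 kg, m_f = 56,448 − 45,400 = 11,048 kg; Δv = 436×9.81×ln(5.109) = 4277.2×1.6311 ≈ 6976 m/s.
Stage 2: m₀ = 7,678 kg, m_f = 7,678 − 5,640 = 2,038 kg; Δv = 450×9.81×ln(3.767) = 4414.5×1.3264 ≈ 5855 m/s.
Total Δv = 6976 + 5855 = 12831 m/s.

Δv ≈ 12800 m/s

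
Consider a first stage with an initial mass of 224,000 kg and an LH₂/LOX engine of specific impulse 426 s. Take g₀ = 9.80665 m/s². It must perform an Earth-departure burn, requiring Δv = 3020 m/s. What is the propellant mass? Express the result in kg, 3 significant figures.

propellant mass ≈ 115000 kg

v_e = Isp · g₀ = 426 × 9.80665 = 4177.6 m/s.
m₀/m_f = exp(Δv / v_e) = exp(3020 / 4177.6) = exp(0.7229) = 2.0604.
m_f = 224,000 / 2.0604 = 108,717 kg, so propellant = m₀ − m_f = 224,000 − 108,717 = 115,283 kg.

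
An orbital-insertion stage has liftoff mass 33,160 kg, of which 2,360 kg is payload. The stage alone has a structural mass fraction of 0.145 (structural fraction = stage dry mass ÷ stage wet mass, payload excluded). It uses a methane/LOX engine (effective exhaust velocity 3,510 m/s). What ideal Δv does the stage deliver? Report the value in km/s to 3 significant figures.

Δv ≈ 5.55 km/s

Stage wet mass = m₀ − payload = 33,160 − 2,360 = 30,800 kg.
Stage dry mass = ε × stage wet mass = 0.145 × 30,800 = 4,466 kg.
Burnout mass m_f = stage dry + payload = 4,466 + 2,360 = 6,826 kg.
Δv = v_e · ln(33,160/6,826) = 3510.0 × ln(4.858) = 3510.0 × 1.5806 ≈ 5548 m/s.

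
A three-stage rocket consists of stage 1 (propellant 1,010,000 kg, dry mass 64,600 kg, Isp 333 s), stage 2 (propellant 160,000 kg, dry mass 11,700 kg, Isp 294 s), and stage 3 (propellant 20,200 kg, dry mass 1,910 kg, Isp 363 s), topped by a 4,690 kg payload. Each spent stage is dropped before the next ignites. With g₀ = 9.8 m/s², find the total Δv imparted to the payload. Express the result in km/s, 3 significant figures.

Δv ≈ 14.9 km/s

Ignition mass of stage 1 = 1,010,000+64,600 + 160,000+11,700 + 20,200+1,910 + 4,690 = 1,273,100 kg.
Stage 1: m₀ = 1,273,100 kg, m_f = 1,273,100 − 1,010,000 = 263,100 kg; Δv = 333×9.8×ln(4.839) = 3263.4×1.5767 ≈ 5145 m/s.
Stage 2: m₀ = 198,500 kg, m_f = 198,500 − 160,000 = 38,500 kg; Δv = 294×9.8×ln(5.156) = 2881.2×1.6401 ≈ 4726 m/s.
Stage 3: m₀ = 26,800 kg, m_f = 26,800 − 20,200 = 6,600 kg; Δv = 363×9.8×ln(4.061) = 3557.4×1.4013 ≈ 4985 m/s.
Total Δv = 5145 + 4726 + 4985 = 14856 m/s.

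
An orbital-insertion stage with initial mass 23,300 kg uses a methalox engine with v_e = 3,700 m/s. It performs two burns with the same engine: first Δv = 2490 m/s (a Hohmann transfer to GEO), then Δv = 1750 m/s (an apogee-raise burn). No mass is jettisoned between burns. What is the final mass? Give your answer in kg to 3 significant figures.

After the first burn: m = 23300 × exp(−2490/3700.0) = 23300 × 0.51019 = 11,887.4 kg.
After the second burn: m = 11,887.4 × exp(−1750/3700.0) = 11,887.4 × 0.62315 = 7,407.63 kg.

final mass ≈ 7410 kg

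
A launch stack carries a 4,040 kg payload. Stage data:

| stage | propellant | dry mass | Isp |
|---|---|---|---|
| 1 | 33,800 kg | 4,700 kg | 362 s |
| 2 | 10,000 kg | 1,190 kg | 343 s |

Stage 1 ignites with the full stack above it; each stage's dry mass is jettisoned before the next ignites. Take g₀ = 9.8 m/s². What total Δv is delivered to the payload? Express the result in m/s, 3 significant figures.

Ignition mass of stage 1 = 33,800+4,700 + 10,000+1,190 + 4,040 = 53,730 kg.
Stage 1: m₀ = 53,730 kg, m_f = 53,730 − 33,800 = 19,930 kg; Δv = 362×9.8×ln(2.696) = 3547.6×0.9917 ≈ 3518 m/s.
Stage 2: m₀ = 15,230 kg, m_f = 15,230 − 10,000 = 5,230 kg; Δv = 343×9.8×ln(2.912) = 3361.4×1.0689 ≈ 3593 m/s.
Total Δv = 3518 + 3593 = 7111 m/s.

Δv ≈ 7110 m/s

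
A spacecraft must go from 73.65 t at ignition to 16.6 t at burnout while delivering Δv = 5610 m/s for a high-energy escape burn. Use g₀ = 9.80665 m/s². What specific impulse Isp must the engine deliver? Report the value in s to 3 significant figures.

Isp ≈ 384 s

ln(m₀/m_f) = ln(73650/16600) = ln(4.437) = 1.4899.
From the ideal rocket equation, v_e = Δv / ln(m₀/m_f) = 5610 / 1.4899 = 3765.3 m/s.
Isp = v_e / g₀ = 3765.3 / 9.80665 = 384.0 s.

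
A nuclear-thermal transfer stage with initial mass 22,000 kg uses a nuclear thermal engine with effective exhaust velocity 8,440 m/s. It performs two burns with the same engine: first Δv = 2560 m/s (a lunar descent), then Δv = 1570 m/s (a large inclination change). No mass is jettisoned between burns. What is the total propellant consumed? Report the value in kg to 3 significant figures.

After the first burn: m = 22000 × exp(−2560/8440.0) = 22000 × 0.73836 = 16,243.9 kg.
After the second burn: m = 16,243.9 × exp(−1570/8440.0) = 16,243.9 × 0.83026 = 13,486.7 kg.
Total propellant = m₀ − m_final = 22000 − 13,486.7 = 8,513.3 kg.

total propellant consumed ≈ 8510 kg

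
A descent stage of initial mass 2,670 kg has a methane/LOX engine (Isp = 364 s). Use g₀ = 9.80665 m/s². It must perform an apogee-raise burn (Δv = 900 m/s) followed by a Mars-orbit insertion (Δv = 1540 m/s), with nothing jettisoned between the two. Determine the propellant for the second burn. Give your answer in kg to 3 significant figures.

v_e = Isp · g₀ = 364 × 9.80665 = 3569.6 m/s.
After the first burn: m = 2670 × exp(−900/3569.6) = 2670 × 0.77715 = 2,074.99 kg.
After the second burn: m = 2,074.99 × exp(−1540/3569.6) = 2,074.99 × 0.64959 = 1,347.89 kg.
Second-burn propellant = 2,074.99 − 1,347.89 = 727.1 kg.

propellant for the second burn ≈ 727 kg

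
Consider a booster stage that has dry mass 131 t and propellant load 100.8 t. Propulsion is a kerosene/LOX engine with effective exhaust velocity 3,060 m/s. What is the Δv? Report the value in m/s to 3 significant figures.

m₀ = m_dry + m_prop = 131 + 100.8 = 231.8 t.
Δv = v_e · ln(m₀/m_f) = 3060.0 × ln(1.769) = 3060.0 × 0.5707 ≈ 1746.3 m/s.

Δv ≈ 1750 m/s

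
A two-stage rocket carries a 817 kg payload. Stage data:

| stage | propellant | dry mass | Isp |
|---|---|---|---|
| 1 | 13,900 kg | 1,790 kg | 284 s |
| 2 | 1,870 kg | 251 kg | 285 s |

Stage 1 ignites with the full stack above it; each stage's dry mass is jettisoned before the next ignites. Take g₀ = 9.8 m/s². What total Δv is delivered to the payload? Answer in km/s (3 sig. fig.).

Δv ≈ 6.64 km/s

Ignition mass of stage 1 = 13,900+1,790 + 1,870+251 + 817 = 18,628 kg.
Stage 1: m₀ = 18,628 kg, m_f = 18,628 − 13,900 = 4,728 kg; Δv = 284×9.8×ln(3.94) = 2783.2×1.3712 ≈ 3816 m/s.
Stage 2: m₀ = 2,938 kg, m_f = 2,938 − 1,870 = 1,068 kg; Δv = 285×9.8×ln(2.751) = 2793.0×1.0119 ≈ 2826 m/s.
Total Δv = 3816 + 2826 = 6642 m/s.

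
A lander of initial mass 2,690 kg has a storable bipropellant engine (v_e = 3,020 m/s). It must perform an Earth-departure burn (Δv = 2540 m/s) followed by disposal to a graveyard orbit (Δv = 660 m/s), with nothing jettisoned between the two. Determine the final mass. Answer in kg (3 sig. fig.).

final mass ≈ 932 kg

After the first burn: m = 2690 × exp(−2540/3020.0) = 2690 × 0.43125 = 1,160.06 kg.
After the second burn: m = 1,160.06 × exp(−660/3020.0) = 1,160.06 × 0.80369 = 932.329 kg.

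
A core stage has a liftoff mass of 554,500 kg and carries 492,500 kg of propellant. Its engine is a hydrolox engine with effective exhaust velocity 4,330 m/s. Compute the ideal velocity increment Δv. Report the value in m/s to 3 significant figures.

Δv ≈ 9490 m/s

m_f = m₀ − m_prop = 554,500 − 492,500 = 62,000 kg.
From the ideal rocket equation, Δv = v_e · ln(m₀/m_f) = 4330.0 × ln(8.944) = 4330.0 × 2.1909 ≈ 9486.7 m/s.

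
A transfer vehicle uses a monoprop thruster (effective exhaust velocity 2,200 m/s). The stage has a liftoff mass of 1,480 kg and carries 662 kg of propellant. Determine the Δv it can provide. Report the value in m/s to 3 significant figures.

m_f = m₀ − m_prop = 1,480 − 662 = 818 kg.
By the Tsiolkovsky rocket equation, Δv = v_e · ln(m₀/m_f) = 2200.0 × ln(1.809) = 2200.0 × 0.5929 ≈ 1304.5 m/s.

Δv ≈ 1300 m/s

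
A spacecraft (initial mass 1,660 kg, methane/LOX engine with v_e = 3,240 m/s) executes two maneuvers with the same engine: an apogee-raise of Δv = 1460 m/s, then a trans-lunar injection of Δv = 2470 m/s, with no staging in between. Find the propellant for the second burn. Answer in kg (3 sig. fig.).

propellant for the second burn ≈ 564 kg

After the first burn: m = 1660 × exp(−1460/3240.0) = 1660 × 0.63723 = 1,057.8 kg.
After the second burn: m = 1,057.8 × exp(−2470/3240.0) = 1,057.8 × 0.46657 = 493.538 kg.
Second-burn propellant = 1,057.8 − 493.538 = 564.262 kg.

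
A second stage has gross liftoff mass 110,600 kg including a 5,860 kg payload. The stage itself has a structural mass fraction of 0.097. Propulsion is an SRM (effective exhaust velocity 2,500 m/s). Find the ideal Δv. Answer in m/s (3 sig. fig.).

Δv ≈ 4830 m/s

Stage wet mass = m₀ − payload = 110,600 − 5,860 = 104,740 kg.
Stage dry mass = ε × stage wet mass = 0.097 × 104,740 = 10,159.8 kg.
Burnout mass m_f = stage dry + payload = 10,159.8 + 5,860 = 16,019.8 kg.
Δv = v_e · ln(110,600/16,019.8) = 2500.0 × ln(6.904) = 2500.0 × 1.9321 ≈ 4830 m/s.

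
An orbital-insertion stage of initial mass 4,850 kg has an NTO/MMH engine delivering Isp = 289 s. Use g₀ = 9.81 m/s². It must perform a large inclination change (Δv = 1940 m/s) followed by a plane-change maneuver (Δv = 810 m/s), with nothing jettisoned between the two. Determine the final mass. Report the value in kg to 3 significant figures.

v_e = Isp · g₀ = 289 × 9.81 = 2835.1 m/s.
After the first burn: m = 4850 × exp(−1940/2835.1) = 4850 × 0.50445 = 2,446.58 kg.
After the second burn: m = 2,446.58 × exp(−810/2835.1) = 2,446.58 × 0.75148 = 1,838.56 kg.

final mass ≈ 1840 kg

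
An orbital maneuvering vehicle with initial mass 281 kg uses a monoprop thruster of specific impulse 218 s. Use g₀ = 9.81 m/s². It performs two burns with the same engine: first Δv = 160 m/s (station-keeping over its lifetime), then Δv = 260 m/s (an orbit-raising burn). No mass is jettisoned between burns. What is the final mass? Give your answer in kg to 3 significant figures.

v_e = Isp · g₀ = 218 × 9.81 = 2138.6 m/s.
After the first burn: m = 281 × exp(−160/2138.6) = 281 × 0.92791 = 260.743 kg.
After the second burn: m = 260.743 × exp(−260/2138.6) = 260.743 × 0.88552 = 230.893 kg.

final mass ≈ 231 kg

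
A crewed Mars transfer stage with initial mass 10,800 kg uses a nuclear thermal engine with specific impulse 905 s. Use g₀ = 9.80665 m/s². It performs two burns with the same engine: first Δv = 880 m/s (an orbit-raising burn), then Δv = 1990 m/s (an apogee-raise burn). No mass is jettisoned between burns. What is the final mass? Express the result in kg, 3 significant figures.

final mass ≈ 7820 kg

v_e = Isp · g₀ = 905 × 9.80665 = 8875.0 m/s.
After the first burn: m = 10800 × exp(−880/8875.0) = 10800 × 0.90560 = 9,780.48 kg.
After the second burn: m = 9,780.48 × exp(−1990/8875.0) = 9,780.48 × 0.79914 = 7,815.97 kg.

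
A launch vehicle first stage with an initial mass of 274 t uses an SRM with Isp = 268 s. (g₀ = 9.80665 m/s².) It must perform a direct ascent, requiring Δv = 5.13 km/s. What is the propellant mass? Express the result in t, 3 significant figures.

propellant mass ≈ 235 t

v_e = Isp · g₀ = 268 × 9.80665 = 2628.2 m/s.
Rocket equation: m₀/m_f = exp(Δv / v_e) = exp(5130 / 2628.2) = exp(1.9519) = 7.0422.
m_f = 274 / 7.0422 = 38.9083 t, so propellant = m₀ − m_f = 274 − 38.9083 = 235.0917 t.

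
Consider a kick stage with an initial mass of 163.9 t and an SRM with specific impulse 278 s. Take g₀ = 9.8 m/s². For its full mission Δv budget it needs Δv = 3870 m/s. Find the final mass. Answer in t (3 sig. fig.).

final mass ≈ 39.6 t

v_e = Isp · g₀ = 278 × 9.8 = 2724.4 m/s.
Rocket equation: m₀/m_f = exp(Δv / v_e) = exp(3870 / 2724.4) = exp(1.4205) = 4.1392.
m_f = m₀ / 4.1392 = 163.9 / 4.1392 = 39.597 t.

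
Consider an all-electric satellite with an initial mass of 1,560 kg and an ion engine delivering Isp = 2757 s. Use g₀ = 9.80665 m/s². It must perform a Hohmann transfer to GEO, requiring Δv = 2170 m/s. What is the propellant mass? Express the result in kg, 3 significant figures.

v_e = Isp · g₀ = 2757 × 9.80665 = 27036.9 m/s.
Rocket equation: m₀/m_f = exp(Δv / v_e) = exp(2170 / 27036.9) = exp(0.0803) = 1.0836.
m_f = 1,560 / 1.0836 = 1,439.65 kg, so propellant = m₀ − m_f = 1,560 − 1,439.65 = 120.35 kg.

propellant mass ≈ 120 kg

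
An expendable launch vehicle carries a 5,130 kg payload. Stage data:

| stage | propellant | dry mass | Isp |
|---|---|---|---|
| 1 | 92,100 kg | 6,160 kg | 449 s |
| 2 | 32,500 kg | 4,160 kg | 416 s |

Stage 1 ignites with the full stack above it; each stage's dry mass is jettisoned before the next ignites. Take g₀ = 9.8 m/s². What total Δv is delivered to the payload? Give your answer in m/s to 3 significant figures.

Ignition mass of stage 1 = 92,100+6,160 + 32,500+4,160 + 5,130 = 140,050 kg.
Stage 1: m₀ = 140,050 kg, m_f = 140,050 − 92,100 = 47,950 kg; Δv = 449×9.8×ln(2.921) = 4400.2×1.0718 ≈ 4716 m/s.
Stage 2: m₀ = 41,790 kg, m_f = 41,790 − 32,500 = 9,290 kg; Δv = 416×9.8×ln(4.498) = 4076.8×1.5037 ≈ 6130 m/s.
Total Δv = 4716 + 6130 = 10846 m/s.

Δv ≈ 10800 m/s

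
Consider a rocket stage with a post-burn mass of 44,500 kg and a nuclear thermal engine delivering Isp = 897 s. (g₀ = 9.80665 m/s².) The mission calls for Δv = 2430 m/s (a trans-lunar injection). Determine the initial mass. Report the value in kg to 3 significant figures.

v_e = Isp · g₀ = 897 × 9.80665 = 8796.6 m/s.
m₀/m_f = exp(Δv / v_e) = exp(2430 / 8796.6) = exp(0.2762) = 1.3182.
m₀ = m_f × 1.3182 = 44,500 × 1.3182 = 58,659.9 kg.

initial mass ≈ 58700 kg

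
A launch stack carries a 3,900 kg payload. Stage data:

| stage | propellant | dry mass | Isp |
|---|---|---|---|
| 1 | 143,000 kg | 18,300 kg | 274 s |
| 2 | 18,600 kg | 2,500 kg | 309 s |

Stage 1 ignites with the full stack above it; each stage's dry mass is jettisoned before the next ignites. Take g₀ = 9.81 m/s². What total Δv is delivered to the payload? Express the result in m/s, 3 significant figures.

Δv ≈ 8050 m/s

Ignition mass of stage 1 = 143,000+18,300 + 18,600+2,500 + 3,900 = 186,300 kg.
Stage 1: m₀ = 186,300 kg, m_f = 186,300 − 143,000 = 43,300 kg; Δv = 274×9.81×ln(4.303) = 2687.9×1.4592 ≈ 3922 m/s.
Stage 2: m₀ = 25,000 kg, m_f = 25,000 − 18,600 = 6,400 kg; Δv = 309×9.81×ln(3.906) = 3031.3×1.3626 ≈ 4130 m/s.
Total Δv = 3922 + 4130 = 8052 m/s.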